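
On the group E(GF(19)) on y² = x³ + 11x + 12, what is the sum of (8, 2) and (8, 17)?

The two points share x = 8 and their y-coordinates satisfy 2 + 17 ≡ 0 (mod 19), so they are inverses. Their sum is ∞.

O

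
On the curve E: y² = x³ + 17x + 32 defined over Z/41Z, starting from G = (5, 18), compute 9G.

Double-and-add on 9 = (1001)₂. Start with G = (5, 18) for the leading 1-bit.
double: tangent at (5, 18): λ = (3·5² + 17)/(2·18) ≡ 10/36. 36⁻¹ ≡ 8 (mod 41), so λ ≡ 10·8 ≡ 39.
  x = λ² - 5 - 5 = 1521 - 10 ≡ 35; y = λ·(5 - 35) - 18 ≡ 1. → (35, 1)
double: tangent at (35, 1): λ = (3·35² + 17)/(2·1) ≡ 2/2. 2⁻¹ ≡ 21 (mod 41) since 2·21 = 42 ≡ 1, so λ ≡ 2·21 ≡ 1.
  x = λ² - 35 - 35 = 1 - 70 ≡ 13; y = λ·(35 - 13) - 1 ≡ 21. → (13, 21)
double: tangent at (13, 21): λ = (3·13² + 17)/(2·21) ≡ 32/1. 1⁻¹ ≡ 1 (mod 41), so λ ≡ 32·1 ≡ 32.
  x = λ² - 13 - 13 = 1024 - 26 ≡ 14; y = λ·(13 - 14) - 21 ≡ 29. → (14, 29)
add G: (14, 29) + (5, 18). λ = (18 - 29)/(5 - 14) ≡ 30/32 mod 41. 32⁻¹ ≡ 9 (mod 41) since 32·9 = 288 ≡ 1, so λ ≡ 24.
  x = λ² - 14 - 5 = 576 - 19 ≡ 24; y = λ·(14 - 24) - 29 ≡ 18. → (24, 18)

(24, 18)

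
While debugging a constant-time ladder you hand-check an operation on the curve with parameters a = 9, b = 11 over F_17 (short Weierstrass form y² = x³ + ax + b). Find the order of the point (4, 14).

2P: tangent at (4, 14): λ = (3·4² + 9)/(2·14) ≡ 6/11. 11⁻¹ ≡ 14 (mod 17), so λ ≡ 6·14 ≡ 16.
  x = λ² - 4 - 4 = 256 - 8 ≡ 10; y = λ·(4 - 10) - 14 ≡ 9. → (10, 9)
3P: (10, 9) + (4, 14). λ = (14 - 9)/(4 - 10) ≡ 5/11 mod 17. 11⁻¹ ≡ 14 (mod 17) since 11·14 = 154 ≡ 1, so λ ≡ 2.
  x = λ² - 10 - 4 = 4 - 14 ≡ 7; y = λ·(10 - 7) - 9 ≡ 14. → (7, 14)
4P: (7, 14) + (4, 14). λ = (14 - 14)/(4 - 7) ≡ 0/14 mod 17. 14⁻¹ ≡ 11 (mod 17), so λ ≡ 0.
  x = λ² - 7 - 4 = 0 - 11 ≡ 6; y = λ·(7 - 6) - 14 ≡ 3. → (6, 3)
5P: (6, 3) + (4, 14). λ = (14 - 3)/(4 - 6) ≡ 11/15 mod 17. 15⁻¹ ≡ 8 (mod 17) since 15·8 = 120 ≡ 1, so λ ≡ 3.
  x = λ² - 6 - 4 = 9 - 10 ≡ 16; y = λ·(6 - 16) - 3 ≡ 1. → (16, 1)
6P: (16, 1) + (4, 14). λ = (14 - 1)/(4 - 16) ≡ 13/5 mod 17. 5⁻¹ ≡ 7 (mod 17), so λ ≡ 6.
  x = λ² - 16 - 4 = 36 - 20 ≡ 16; y = λ·(16 - 16) - 1 ≡ 16. → (16, 16)
7P: (16, 16) + (4, 14). λ = (14 - 16)/(4 - 16) ≡ 15/5 mod 17. 5⁻¹ ≡ 7 (mod 17) since 5·7 = 35 ≡ 1, so λ ≡ 3.
  x = λ² - 16 - 4 = 9 - 20 ≡ 6; y = λ·(16 - 6) - 16 ≡ 14. → (6, 14)
8P: (6, 14) + (4, 14). λ = (14 - 14)/(4 - 6) ≡ 0/15 mod 17. 15⁻¹ ≡ 8 (mod 17), so λ ≡ 0.
  x = λ² - 6 - 4 = 0 - 10 ≡ 7; y = λ·(6 - 7) - 14 ≡ 3. → (7, 3)
9P: (7, 3) + (4, 14). λ = (14 - 3)/(4 - 7) ≡ 11/14 mod 17. 14⁻¹ ≡ 11 (mod 17), so λ ≡ 2.
  x = λ² - 7 - 4 = 4 - 11 ≡ 10; y = λ·(7 - 10) - 3 ≡ 8. → (10, 8)
10P: (10, 8) + (4, 14). λ = (14 - 8)/(4 - 10) ≡ 6/11 mod 17. 11⁻¹ ≡ 14 (mod 17) since 11·14 = 154 ≡ 1, so λ ≡ 16.
  x = λ² - 10 - 4 = 256 - 14 ≡ 4; y = λ·(10 - 4) - 8 ≡ 3. → (4, 3)
11P: (4, 3) + (4, 14): same x and y₁ ≡ -y₂, so the sum is O.
11P = O, so the order is 11.

11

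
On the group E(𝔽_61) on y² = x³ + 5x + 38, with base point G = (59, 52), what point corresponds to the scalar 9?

Double-and-add on 9 = (1001)₂. Start with G = (59, 52) for the leading 1-bit.
double: tangent at (59, 52): λ = (3·59² + 5)/(2·52) ≡ 17/43. 43⁻¹ ≡ 44 (mod 61), so λ ≡ 17·44 ≡ 16.
  x = λ² - 59 - 59 = 256 - 118 ≡ 16; y = λ·(59 - 16) - 52 ≡ 26. → (16, 26)
double: tangent at (16, 26): λ = (3·16² + 5)/(2·26) ≡ 41/52. 52⁻¹ ≡ 27 (mod 61) since 52·27 = 1404 ≡ 1, so λ ≡ 41·27 ≡ 9.
  x = λ² - 16 - 16 = 81 - 32 ≡ 49; y = λ·(16 - 49) - 26 ≡ 43. → (49, 43)
double: tangent at (49, 43): λ = (3·49² + 5)/(2·43) ≡ 10/25. 25⁻¹ ≡ 22 (mod 61), so λ ≡ 10·22 ≡ 37.
  x = λ² - 49 - 49 = 1369 - 98 ≡ 51; y = λ·(49 - 51) - 43 ≡ 5. → (51, 5)
add G: (51, 5) + (59, 52). λ = (52 - 5)/(59 - 51) ≡ 47/8 mod 61. 8⁻¹ ≡ 23 (mod 61) since 8·23 = 184 ≡ 1, so λ ≡ 44.
  x = λ² - 51 - 59 = 1936 - 110 ≡ 57; y = λ·(51 - 57) - 5 ≡ 36. → (57, 36)

(57, 36)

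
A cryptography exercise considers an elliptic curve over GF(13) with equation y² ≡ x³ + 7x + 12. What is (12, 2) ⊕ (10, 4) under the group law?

(5, 4)

(12, 2) + (10, 4). λ = (4 - 2)/(10 - 12) ≡ 2/11 mod 13. 11⁻¹ ≡ 6 (mod 13), so λ ≡ 12.
  x = λ² - 12 - 10 = 144 - 22 ≡ 5; y = λ·(12 - 5) - 2 ≡ 4. → (5, 4)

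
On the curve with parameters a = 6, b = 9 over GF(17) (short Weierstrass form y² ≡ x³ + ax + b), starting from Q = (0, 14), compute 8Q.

(10, 10)

Double-and-add on 8 = (1000)₂. Start with Q = (0, 14) for the leading 1-bit.
double: tangent at (0, 14): λ = (3·0² + 6)/(2·14) ≡ 6/11. 11⁻¹ ≡ 14 (mod 17) since 11·14 = 154 ≡ 1, so λ ≡ 6·14 ≡ 16.
  x = λ² - 0 - 0 = 256 - 0 ≡ 1; y = λ·(0 - 1) - 14 ≡ 4. → (1, 4)
double: tangent at (1, 4): λ = (3·1² + 6)/(2·4) ≡ 9/8. 8⁻¹ ≡ 15 (mod 17) since 8·15 = 120 ≡ 1, so λ ≡ 9·15 ≡ 16.
  x = λ² - 1 - 1 = 256 - 2 ≡ 16; y = λ·(1 - 16) - 4 ≡ 11. → (16, 11)
double: tangent at (16, 11): λ = (3·16² + 6)/(2·11) ≡ 9/5. 5⁻¹ ≡ 7 (mod 17) since 5·7 = 35 ≡ 1, so λ ≡ 9·7 ≡ 12.
  x = λ² - 16 - 16 = 144 - 32 ≡ 10; y = λ·(16 - 10) - 11 ≡ 10. → (10, 10)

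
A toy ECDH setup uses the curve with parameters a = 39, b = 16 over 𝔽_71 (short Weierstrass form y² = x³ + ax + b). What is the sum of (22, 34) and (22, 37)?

O

The two points share x = 22 and their y-coordinates satisfy 34 + 37 ≡ 0 (mod 71), so they are inverses. Their sum is O.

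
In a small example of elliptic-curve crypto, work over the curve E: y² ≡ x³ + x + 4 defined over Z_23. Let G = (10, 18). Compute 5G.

(11, 9)

Double-and-add on 5 = (101)₂. Start with G = (10, 18) for the leading 1-bit.
double: tangent at (10, 18): λ = (3·10² + 1)/(2·18) ≡ 2/13. 13⁻¹ ≡ 16 (mod 23), so λ ≡ 2·16 ≡ 9.
  x = λ² - 10 - 10 = 81 - 20 ≡ 15; y = λ·(10 - 15) - 18 ≡ 6. → (15, 6)
double: tangent at (15, 6): λ = (3·15² + 1)/(2·6) ≡ 9/12. 12⁻¹ ≡ 2 (mod 23), so λ ≡ 9·2 ≡ 18.
  x = λ² - 15 - 15 = 324 - 30 ≡ 18; y = λ·(15 - 18) - 6 ≡ 9. → (18, 9)
add G: (18, 9) + (10, 18). λ = (18 - 9)/(10 - 18) ≡ 9/15 mod 23. 15⁻¹ ≡ 20 (mod 23) since 15·20 = 300 ≡ 1, so λ ≡ 19.
  x = λ² - 18 - 10 = 361 - 28 ≡ 11; y = λ·(18 - 11) - 9 ≡ 9. → (11, 9)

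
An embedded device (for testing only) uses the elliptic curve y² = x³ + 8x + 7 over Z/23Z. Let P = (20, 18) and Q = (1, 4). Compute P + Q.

(20, 5)

(20, 18) + (1, 4). λ = (4 - 18)/(1 - 20) ≡ 9/4 mod 23. 4⁻¹ ≡ 6 (mod 23) since 4·6 = 24 ≡ 1, so λ ≡ 8.
  x = λ² - 20 - 1 = 64 - 21 ≡ 20; y = λ·(20 - 20) - 18 ≡ 5. → (20, 5)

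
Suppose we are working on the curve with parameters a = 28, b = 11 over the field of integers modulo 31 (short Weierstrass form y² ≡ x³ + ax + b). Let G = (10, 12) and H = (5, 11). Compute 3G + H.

(9, 0)

First 3G:
Repeated addition: build up to 3G.
2G: tangent at (10, 12): λ = (3·10² + 28)/(2·12) ≡ 18/24. 24⁻¹ ≡ 22 (mod 31), so λ ≡ 18·22 ≡ 24.
  x = λ² - 10 - 10 = 576 - 20 ≡ 29; y = λ·(10 - 29) - 12 ≡ 28. → (29, 28)
3G: (29, 28) + (10, 12). λ = (12 - 28)/(10 - 29) ≡ 15/12 mod 31. 12⁻¹ ≡ 13 (mod 31) since 12·13 = 156 ≡ 1, so λ ≡ 9.
  x = λ² - 29 - 10 = 81 - 39 ≡ 11; y = λ·(29 - 11) - 28 ≡ 10. → (11, 10)
3G = (11, 10).
Finally 3G + H:
(11, 10) + (5, 11). λ = (11 - 10)/(5 - 11) ≡ 1/25 mod 31. 25⁻¹ ≡ 5 (mod 31), so λ ≡ 5.
  x = λ² - 11 - 5 = 25 - 16 ≡ 9; y = λ·(11 - 9) - 10 ≡ 0. → (9, 0)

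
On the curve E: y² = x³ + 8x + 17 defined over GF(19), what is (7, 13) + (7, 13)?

tangent at (7, 13): λ = (3·7² + 8)/(2·13) ≡ 3/7. 7⁻¹ ≡ 11 (mod 19) since 7·11 = 77 ≡ 1, so λ ≡ 3·11 ≡ 14.
  x = λ² - 7 - 7 = 196 - 14 ≡ 11; y = λ·(7 - 11) - 13 ≡ 7. → (11, 7)

(11, 7)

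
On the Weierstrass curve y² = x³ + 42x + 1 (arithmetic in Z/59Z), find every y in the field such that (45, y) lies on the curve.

none

x³ + 42x + 1 = 93016 ≡ 32 (mod 59).
32 is a non-residue mod 59; no y exists.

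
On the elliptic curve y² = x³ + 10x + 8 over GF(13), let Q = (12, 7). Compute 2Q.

tangent at (12, 7): λ = (3·12² + 10)/(2·7) ≡ 0/1. 1⁻¹ ≡ 1 (mod 13) since 1·1 = 1 ≡ 1, so λ ≡ 0·1 ≡ 0.
  x = λ² - 12 - 12 = 0 - 24 ≡ 2; y = λ·(12 - 2) - 7 ≡ 6. → (2, 6)

(2, 6)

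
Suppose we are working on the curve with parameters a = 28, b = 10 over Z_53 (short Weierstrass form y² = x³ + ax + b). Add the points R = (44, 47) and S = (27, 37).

(48, 13)

(44, 47) + (27, 37). λ = (37 - 47)/(27 - 44) ≡ 43/36 mod 53. 36⁻¹ ≡ 28 (mod 53), so λ ≡ 38.
  x = λ² - 44 - 27 = 1444 - 71 ≡ 48; y = λ·(44 - 48) - 47 ≡ 13. → (48, 13)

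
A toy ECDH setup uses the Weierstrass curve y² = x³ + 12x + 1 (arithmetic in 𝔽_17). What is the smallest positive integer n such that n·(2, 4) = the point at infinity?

2P: tangent at (2, 4): λ = (3·2² + 12)/(2·4) ≡ 7/8. 8⁻¹ ≡ 15 (mod 17), so λ ≡ 7·15 ≡ 3.
  x = λ² - 2 - 2 = 9 - 4 ≡ 5; y = λ·(2 - 5) - 4 ≡ 4. → (5, 4)
3P: (5, 4) + (2, 4). λ = (4 - 4)/(2 - 5) ≡ 0/14 mod 17. 14⁻¹ ≡ 11 (mod 17) since 14·11 = 154 ≡ 1, so λ ≡ 0.
  x = λ² - 5 - 2 = 0 - 7 ≡ 10; y = λ·(5 - 10) - 4 ≡ 13. → (10, 13)
4P: (10, 13) + (2, 4). λ = (4 - 13)/(2 - 10) ≡ 8/9 mod 17. 9⁻¹ ≡ 2 (mod 17), so λ ≡ 16.
  x = λ² - 10 - 2 = 256 - 12 ≡ 6; y = λ·(10 - 6) - 13 ≡ 0. → (6, 0)
5P: (6, 0) + (2, 4). λ = (4 - 0)/(2 - 6) ≡ 4/13 mod 17. 13⁻¹ ≡ 4 (mod 17) since 13·4 = 52 ≡ 1, so λ ≡ 16.
  x = λ² - 6 - 2 = 256 - 8 ≡ 10; y = λ·(6 - 10) - 0 ≡ 4. → (10, 4)
6P: (10, 4) + (2, 4). λ = (4 - 4)/(2 - 10) ≡ 0/9 mod 17. 9⁻¹ ≡ 2 (mod 17) since 9·2 = 18 ≡ 1, so λ ≡ 0.
  x = λ² - 10 - 2 = 0 - 12 ≡ 5; y = λ·(10 - 5) - 4 ≡ 13. → (5, 13)
7P: (5, 13) + (2, 4). λ = (4 - 13)/(2 - 5) ≡ 8/14 mod 17. 14⁻¹ ≡ 11 (mod 17) since 14·11 = 154 ≡ 1, so λ ≡ 3.
  x = λ² - 5 - 2 = 9 - 7 ≡ 2; y = λ·(5 - 2) - 13 ≡ 13. → (2, 13)
8P: (2, 13) + (2, 4): same x and y₁ ≡ -y₂, so the sum is the point at infinity.
8P = the point at infinity, so the order is 8.

8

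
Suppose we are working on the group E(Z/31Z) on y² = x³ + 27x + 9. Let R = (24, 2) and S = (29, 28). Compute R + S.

(10, 15)

(24, 2) + (29, 28). λ = (28 - 2)/(29 - 24) ≡ 26/5 mod 31. 5⁻¹ ≡ 25 (mod 31), so λ ≡ 30.
  x = λ² - 24 - 29 = 900 - 53 ≡ 10; y = λ·(24 - 10) - 2 ≡ 15. → (10, 15)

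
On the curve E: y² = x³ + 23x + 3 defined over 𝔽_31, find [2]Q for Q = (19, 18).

(28, 0)

tangent at (19, 18): λ = (3·19² + 23)/(2·18) ≡ 21/5. 5⁻¹ ≡ 25 (mod 31), so λ ≡ 21·25 ≡ 29.
  x = λ² - 19 - 19 = 841 - 38 ≡ 28; y = λ·(19 - 28) - 18 ≡ 0. → (28, 0)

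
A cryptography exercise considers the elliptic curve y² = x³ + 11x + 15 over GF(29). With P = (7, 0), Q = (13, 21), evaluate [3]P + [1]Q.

(14, 19)

First 3P:
Repeated addition: build up to 3P.
2P: (7, 0) + (7, 0): same x and y₁ ≡ -y₂, so the sum is O.
3P: O + (7, 0) = (7, 0) (identity).
3P = (7, 0).
Finally 3P + Q:
(7, 0) + (13, 21). λ = (21 - 0)/(13 - 7) ≡ 21/6 mod 29. 6⁻¹ ≡ 5 (mod 29) since 6·5 = 30 ≡ 1, so λ ≡ 18.
  x = λ² - 7 - 13 = 324 - 20 ≡ 14; y = λ·(7 - 14) - 0 ≡ 19. → (14, 19)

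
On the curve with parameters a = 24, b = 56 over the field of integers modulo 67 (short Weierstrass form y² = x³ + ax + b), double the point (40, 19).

(54, 48)

tangent at (40, 19): λ = (3·40² + 24)/(2·19) ≡ 0/38. 38⁻¹ ≡ 30 (mod 67) since 38·30 = 1140 ≡ 1, so λ ≡ 0·30 ≡ 0.
  x = λ² - 40 - 40 = 0 - 80 ≡ 54; y = λ·(40 - 54) - 19 ≡ 48. → (54, 48)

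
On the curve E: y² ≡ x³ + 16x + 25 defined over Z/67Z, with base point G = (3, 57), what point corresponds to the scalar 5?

(56, 27)

Double-and-add on 5 = (101)₂. Start with G = (3, 57) for the leading 1-bit.
double: tangent at (3, 57): λ = (3·3² + 16)/(2·57) ≡ 43/47. 47⁻¹ ≡ 10 (mod 67), so λ ≡ 43·10 ≡ 28.
  x = λ² - 3 - 3 = 784 - 6 ≡ 41; y = λ·(3 - 41) - 57 ≡ 18. → (41, 18)
double: tangent at (41, 18): λ = (3·41² + 16)/(2·18) ≡ 34/36. 36⁻¹ ≡ 54 (mod 67), so λ ≡ 34·54 ≡ 27.
  x = λ² - 41 - 41 = 729 - 82 ≡ 44; y = λ·(41 - 44) - 18 ≡ 35. → (44, 35)
add G: (44, 35) + (3, 57). λ = (57 - 35)/(3 - 44) ≡ 22/26 mod 67. 26⁻¹ ≡ 49 (mod 67), so λ ≡ 6.
  x = λ² - 44 - 3 = 36 - 47 ≡ 56; y = λ·(44 - 56) - 35 ≡ 27. → (56, 27)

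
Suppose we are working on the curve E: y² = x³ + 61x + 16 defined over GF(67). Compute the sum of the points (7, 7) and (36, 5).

(7, 7) + (36, 5). λ = (5 - 7)/(36 - 7) ≡ 65/29 mod 67. 29⁻¹ ≡ 37 (mod 67), so λ ≡ 60.
  x = λ² - 7 - 36 = 3600 - 43 ≡ 6; y = λ·(7 - 6) - 7 ≡ 53. → (6, 53)

(6, 53)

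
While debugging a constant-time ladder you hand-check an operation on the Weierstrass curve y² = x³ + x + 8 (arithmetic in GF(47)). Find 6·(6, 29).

Write Q = (6, 29).
Repeated addition: build up to 6Q.
2Q: tangent at (6, 29): λ = (3·6² + 1)/(2·29) ≡ 15/11. 11⁻¹ ≡ 30 (mod 47), so λ ≡ 15·30 ≡ 27.
  x = λ² - 6 - 6 = 729 - 12 ≡ 12; y = λ·(6 - 12) - 29 ≡ 44. → (12, 44)
3Q: (12, 44) + (6, 29). λ = (29 - 44)/(6 - 12) ≡ 32/41 mod 47. 41⁻¹ ≡ 39 (mod 47), so λ ≡ 26.
  x = λ² - 12 - 6 = 676 - 18 ≡ 0; y = λ·(12 - 0) - 44 ≡ 33. → (0, 33)
4Q: (0, 33) + (6, 29). λ = (29 - 33)/(6 - 0) ≡ 43/6 mod 47. 6⁻¹ ≡ 8 (mod 47), so λ ≡ 15.
  x = λ² - 0 - 6 = 225 - 6 ≡ 31; y = λ·(0 - 31) - 33 ≡ 19. → (31, 19)
5Q: (31, 19) + (6, 29). λ = (29 - 19)/(6 - 31) ≡ 10/22 mod 47. 22⁻¹ ≡ 15 (mod 47) since 22·15 = 330 ≡ 1, so λ ≡ 9.
  x = λ² - 31 - 6 = 81 - 37 ≡ 44; y = λ·(31 - 44) - 19 ≡ 5. → (44, 5)
6Q: (44, 5) + (6, 29). λ = (29 - 5)/(6 - 44) ≡ 24/9 mod 47. 9⁻¹ ≡ 21 (mod 47), so λ ≡ 34.
  x = λ² - 44 - 6 = 1156 - 50 ≡ 25; y = λ·(44 - 25) - 5 ≡ 30. → (25, 30)

(25, 30)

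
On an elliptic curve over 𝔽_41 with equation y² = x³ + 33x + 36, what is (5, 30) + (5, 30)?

tangent at (5, 30): λ = (3·5² + 33)/(2·30) ≡ 26/19. 19⁻¹ ≡ 13 (mod 41), so λ ≡ 26·13 ≡ 10.
  x = λ² - 5 - 5 = 100 - 10 ≡ 8; y = λ·(5 - 8) - 30 ≡ 22. → (8, 22)

(8, 22)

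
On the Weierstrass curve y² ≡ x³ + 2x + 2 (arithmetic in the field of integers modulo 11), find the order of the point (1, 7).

9

2P: tangent at (1, 7): λ = (3·1² + 2)/(2·7) ≡ 5/3. 3⁻¹ ≡ 4 (mod 11) since 3·4 = 12 ≡ 1, so λ ≡ 5·4 ≡ 9.
  x = λ² - 1 - 1 = 81 - 2 ≡ 2; y = λ·(1 - 2) - 7 ≡ 6. → (2, 6)
3P: (2, 6) + (1, 7). λ = (7 - 6)/(1 - 2) ≡ 1/10 mod 11. 10⁻¹ ≡ 10 (mod 11), so λ ≡ 10.
  x = λ² - 2 - 1 = 100 - 3 ≡ 9; y = λ·(2 - 9) - 6 ≡ 1. → (9, 1)
4P: (9, 1) + (1, 7). λ = (7 - 1)/(1 - 9) ≡ 6/3 mod 11. 3⁻¹ ≡ 4 (mod 11) since 3·4 = 12 ≡ 1, so λ ≡ 2.
  x = λ² - 9 - 1 = 4 - 10 ≡ 5; y = λ·(9 - 5) - 1 ≡ 7. → (5, 7)
5P: (5, 7) + (1, 7). λ = (7 - 7)/(1 - 5) ≡ 0/7 mod 11. 7⁻¹ ≡ 8 (mod 11) since 7·8 = 56 ≡ 1, so λ ≡ 0.
  x = λ² - 5 - 1 = 0 - 6 ≡ 5; y = λ·(5 - 5) - 7 ≡ 4. → (5, 4)
6P: (5, 4) + (1, 7). λ = (7 - 4)/(1 - 5) ≡ 3/7 mod 11. 7⁻¹ ≡ 8 (mod 11), so λ ≡ 2.
  x = λ² - 5 - 1 = 4 - 6 ≡ 9; y = λ·(5 - 9) - 4 ≡ 10. → (9, 10)
7P: (9, 10) + (1, 7). λ = (7 - 10)/(1 - 9) ≡ 8/3 mod 11. 3⁻¹ ≡ 4 (mod 11) since 3·4 = 12 ≡ 1, so λ ≡ 10.
  x = λ² - 9 - 1 = 100 - 10 ≡ 2; y = λ·(9 - 2) - 10 ≡ 5. → (2, 5)
8P: (2, 5) + (1, 7). λ = (7 - 5)/(1 - 2) ≡ 2/10 mod 11. 10⁻¹ ≡ 10 (mod 11), so λ ≡ 9.
  x = λ² - 2 - 1 = 81 - 3 ≡ 1; y = λ·(2 - 1) - 5 ≡ 4. → (1, 4)
9P: (1, 4) + (1, 7): same x and y₁ ≡ -y₂, so the sum is O.
9P = O, so the order is 9.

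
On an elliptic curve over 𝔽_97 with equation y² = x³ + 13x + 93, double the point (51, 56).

tangent at (51, 56): λ = (3·51² + 13)/(2·56) ≡ 56/15. 15⁻¹ ≡ 13 (mod 97), so λ ≡ 56·13 ≡ 49.
  x = λ² - 51 - 51 = 2401 - 102 ≡ 68; y = λ·(51 - 68) - 56 ≡ 81. → (68, 81)

(68, 81)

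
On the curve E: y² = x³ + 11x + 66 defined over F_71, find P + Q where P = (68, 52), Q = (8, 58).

(68, 52) + (8, 58). λ = (58 - 52)/(8 - 68) ≡ 6/11 mod 71. 11⁻¹ ≡ 13 (mod 71) since 11·13 = 143 ≡ 1, so λ ≡ 7.
  x = λ² - 68 - 8 = 49 - 76 ≡ 44; y = λ·(68 - 44) - 52 ≡ 45. → (44, 45)

(44, 45)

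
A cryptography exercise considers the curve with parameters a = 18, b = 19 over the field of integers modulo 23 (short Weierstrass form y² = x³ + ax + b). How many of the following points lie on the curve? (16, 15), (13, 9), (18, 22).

(16, 15): 15² ≡ 18, rhs ≡ 10 → off.
(13, 9): 9² ≡ 12, rhs ≡ 12 → on.
(18, 22): 22² ≡ 1, rhs ≡ 11 → off.

1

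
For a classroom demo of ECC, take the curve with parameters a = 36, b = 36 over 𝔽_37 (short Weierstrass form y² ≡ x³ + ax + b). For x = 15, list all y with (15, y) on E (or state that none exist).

x³ + 36x + 36 = 3951 ≡ 29 (mod 37).
29 is a non-residue mod 37; no y exists.

none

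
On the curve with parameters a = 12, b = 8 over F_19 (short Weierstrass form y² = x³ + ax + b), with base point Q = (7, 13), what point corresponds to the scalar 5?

(10, 8)

Double-and-add on 5 = (101)₂. Start with Q = (7, 13) for the leading 1-bit.
double: tangent at (7, 13): λ = (3·7² + 12)/(2·13) ≡ 7/7. 7⁻¹ ≡ 11 (mod 19), so λ ≡ 7·11 ≡ 1.
  x = λ² - 7 - 7 = 1 - 14 ≡ 6; y = λ·(7 - 6) - 13 ≡ 7. → (6, 7)
double: tangent at (6, 7): λ = (3·6² + 12)/(2·7) ≡ 6/14. 14⁻¹ ≡ 15 (mod 19) since 14·15 = 210 ≡ 1, so λ ≡ 6·15 ≡ 14.
  x = λ² - 6 - 6 = 196 - 12 ≡ 13; y = λ·(6 - 13) - 7 ≡ 9. → (13, 9)
add Q: (13, 9) + (7, 13). λ = (13 - 9)/(7 - 13) ≡ 4/13 mod 19. 13⁻¹ ≡ 3 (mod 19), so λ ≡ 12.
  x = λ² - 13 - 7 = 144 - 20 ≡ 10; y = λ·(13 - 10) - 9 ≡ 8. → (10, 8)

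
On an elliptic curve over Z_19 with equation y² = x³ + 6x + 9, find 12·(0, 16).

Write P = (0, 16).
Repeated addition: build up to 12P.
2P: tangent at (0, 16): λ = (3·0² + 6)/(2·16) ≡ 6/13. 13⁻¹ ≡ 3 (mod 19), so λ ≡ 6·3 ≡ 18.
  x = λ² - 0 - 0 = 324 - 0 ≡ 1; y = λ·(0 - 1) - 16 ≡ 4. → (1, 4)
3P: (1, 4) + (0, 16). λ = (16 - 4)/(0 - 1) ≡ 12/18 mod 19. 18⁻¹ ≡ 18 (mod 19) since 18·18 = 324 ≡ 1, so λ ≡ 7.
  x = λ² - 1 - 0 = 49 - 1 ≡ 10; y = λ·(1 - 10) - 4 ≡ 9. → (10, 9)
4P: (10, 9) + (0, 16). λ = (16 - 9)/(0 - 10) ≡ 7/9 mod 19. 9⁻¹ ≡ 17 (mod 19), so λ ≡ 5.
  x = λ² - 10 - 0 = 25 - 10 ≡ 15; y = λ·(10 - 15) - 9 ≡ 4. → (15, 4)
5P: (15, 4) + (0, 16). λ = (16 - 4)/(0 - 15) ≡ 12/4 mod 19. 4⁻¹ ≡ 5 (mod 19), so λ ≡ 3.
  x = λ² - 15 - 0 = 9 - 15 ≡ 13; y = λ·(15 - 13) - 4 ≡ 2. → (13, 2)
6P: (13, 2) + (0, 16). λ = (16 - 2)/(0 - 13) ≡ 14/6 mod 19. 6⁻¹ ≡ 16 (mod 19), so λ ≡ 15.
  x = λ² - 13 - 0 = 225 - 13 ≡ 3; y = λ·(13 - 3) - 2 ≡ 15. → (3, 15)
7P: (3, 15) + (0, 16). λ = (16 - 15)/(0 - 3) ≡ 1/16 mod 19. 16⁻¹ ≡ 6 (mod 19), so λ ≡ 6.
  x = λ² - 3 - 0 = 36 - 3 ≡ 14; y = λ·(3 - 14) - 15 ≡ 14. → (14, 14)
8P: (14, 14) + (0, 16). λ = (16 - 14)/(0 - 14) ≡ 2/5 mod 19. 5⁻¹ ≡ 4 (mod 19) since 5·4 = 20 ≡ 1, so λ ≡ 8.
  x = λ² - 14 - 0 = 64 - 14 ≡ 12; y = λ·(14 - 12) - 14 ≡ 2. → (12, 2)
9P: (12, 2) + (0, 16). λ = (16 - 2)/(0 - 12) ≡ 14/7 mod 19. 7⁻¹ ≡ 11 (mod 19) since 7·11 = 77 ≡ 1, so λ ≡ 2.
  x = λ² - 12 - 0 = 4 - 12 ≡ 11; y = λ·(12 - 11) - 2 ≡ 0. → (11, 0)
10P: (11, 0) + (0, 16). λ = (16 - 0)/(0 - 11) ≡ 16/8 mod 19. 8⁻¹ ≡ 12 (mod 19), so λ ≡ 2.
  x = λ² - 11 - 0 = 4 - 11 ≡ 12; y = λ·(11 - 12) - 0 ≡ 17. → (12, 17)
11P: (12, 17) + (0, 16). λ = (16 - 17)/(0 - 12) ≡ 18/7 mod 19. 7⁻¹ ≡ 11 (mod 19), so λ ≡ 8.
  x = λ² - 12 - 0 = 64 - 12 ≡ 14; y = λ·(12 - 14) - 17 ≡ 5. → (14, 5)
12P: (14, 5) + (0, 16). λ = (16 - 5)/(0 - 14) ≡ 11/5 mod 19. 5⁻¹ ≡ 4 (mod 19) since 5·4 = 20 ≡ 1, so λ ≡ 6.
  x = λ² - 14 - 0 = 36 - 14 ≡ 3; y = λ·(14 - 3) - 5 ≡ 4. → (3, 4)

(3, 4)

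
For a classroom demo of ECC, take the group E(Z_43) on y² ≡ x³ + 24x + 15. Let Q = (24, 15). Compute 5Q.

Double-and-add on 5 = (101)₂. Start with Q = (24, 15) for the leading 1-bit.
double: tangent at (24, 15): λ = (3·24² + 24)/(2·15) ≡ 32/30. 30⁻¹ ≡ 33 (mod 43), so λ ≡ 32·33 ≡ 24.
  x = λ² - 24 - 24 = 576 - 48 ≡ 12; y = λ·(24 - 12) - 15 ≡ 15. → (12, 15)
double: tangent at (12, 15): λ = (3·12² + 24)/(2·15) ≡ 26/30. 30⁻¹ ≡ 33 (mod 43), so λ ≡ 26·33 ≡ 41.
  x = λ² - 12 - 12 = 1681 - 24 ≡ 23; y = λ·(12 - 23) - 15 ≡ 7. → (23, 7)
add Q: (23, 7) + (24, 15). λ = (15 - 7)/(24 - 23) ≡ 8/1 mod 43. 1⁻¹ ≡ 1 (mod 43) since 1·1 = 1 ≡ 1, so λ ≡ 8.
  x = λ² - 23 - 24 = 64 - 47 ≡ 17; y = λ·(23 - 17) - 7 ≡ 41. → (17, 41)

(17, 41)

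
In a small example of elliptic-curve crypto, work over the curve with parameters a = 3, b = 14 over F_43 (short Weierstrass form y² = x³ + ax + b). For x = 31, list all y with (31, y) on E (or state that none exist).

20, 23

x³ + 3x + 14 = 29898 ≡ 13 (mod 43).
Square roots of 13 mod 43: 20 and 23 (since 20² = 400 ≡ 13).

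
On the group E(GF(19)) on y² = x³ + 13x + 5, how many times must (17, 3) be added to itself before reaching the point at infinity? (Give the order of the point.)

2P: tangent at (17, 3): λ = (3·17² + 13)/(2·3) ≡ 6/6. 6⁻¹ ≡ 16 (mod 19), so λ ≡ 6·16 ≡ 1.
  x = λ² - 17 - 17 = 1 - 34 ≡ 5; y = λ·(17 - 5) - 3 ≡ 9. → (5, 9)
3P: (5, 9) + (17, 3). λ = (3 - 9)/(17 - 5) ≡ 13/12 mod 19. 12⁻¹ ≡ 8 (mod 19), so λ ≡ 9.
  x = λ² - 5 - 17 = 81 - 22 ≡ 2; y = λ·(5 - 2) - 9 ≡ 18. → (2, 18)
4P: (2, 18) + (17, 3). λ = (3 - 18)/(17 - 2) ≡ 4/15 mod 19. 15⁻¹ ≡ 14 (mod 19) since 15·14 = 210 ≡ 1, so λ ≡ 18.
  x = λ² - 2 - 17 = 324 - 19 ≡ 1; y = λ·(2 - 1) - 18 ≡ 0. → (1, 0)
5P: (1, 0) + (17, 3). λ = (3 - 0)/(17 - 1) ≡ 3/16 mod 19. 16⁻¹ ≡ 6 (mod 19) since 16·6 = 96 ≡ 1, so λ ≡ 18.
  x = λ² - 1 - 17 = 324 - 18 ≡ 2; y = λ·(1 - 2) - 0 ≡ 1. → (2, 1)
6P: (2, 1) + (17, 3). λ = (3 - 1)/(17 - 2) ≡ 2/15 mod 19. 15⁻¹ ≡ 14 (mod 19) since 15·14 = 210 ≡ 1, so λ ≡ 9.
  x = λ² - 2 - 17 = 81 - 19 ≡ 5; y = λ·(2 - 5) - 1 ≡ 10. → (5, 10)
7P: (5, 10) + (17, 3). λ = (3 - 10)/(17 - 5) ≡ 12/12 mod 19. 12⁻¹ ≡ 8 (mod 19), so λ ≡ 1.
  x = λ² - 5 - 17 = 1 - 22 ≡ 17; y = λ·(5 - 17) - 10 ≡ 16. → (17, 16)
8P: (17, 16) + (17, 3): same x and y₁ ≡ -y₂, so the sum is the point at infinity.
8P = the point at infinity, so the order is 8.

8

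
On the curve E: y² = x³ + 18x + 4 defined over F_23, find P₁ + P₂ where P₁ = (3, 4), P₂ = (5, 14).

(17, 18)

(3, 4) + (5, 14). λ = (14 - 4)/(5 - 3) ≡ 10/2 mod 23. 2⁻¹ ≡ 12 (mod 23) since 2·12 = 24 ≡ 1, so λ ≡ 5.
  x = λ² - 3 - 5 = 25 - 8 ≡ 17; y = λ·(3 - 17) - 4 ≡ 18. → (17, 18)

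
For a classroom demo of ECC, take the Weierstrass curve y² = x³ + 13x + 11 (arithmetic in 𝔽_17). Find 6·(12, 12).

(4, 12)

Write P = (12, 12).
Double-and-add on 6 = (110)₂. Start with P = (12, 12) for the leading 1-bit.
double: tangent at (12, 12): λ = (3·12² + 13)/(2·12) ≡ 3/7. 7⁻¹ ≡ 5 (mod 17), so λ ≡ 3·5 ≡ 15.
  x = λ² - 12 - 12 = 225 - 24 ≡ 14; y = λ·(12 - 14) - 12 ≡ 9. → (14, 9)
add P: (14, 9) + (12, 12). λ = (12 - 9)/(12 - 14) ≡ 3/15 mod 17. 15⁻¹ ≡ 8 (mod 17), so λ ≡ 7.
  x = λ² - 14 - 12 = 49 - 26 ≡ 6; y = λ·(14 - 6) - 9 ≡ 13. → (6, 13)
double: tangent at (6, 13): λ = (3·6² + 13)/(2·13) ≡ 2/9. 9⁻¹ ≡ 2 (mod 17), so λ ≡ 2·2 ≡ 4.
  x = λ² - 6 - 6 = 16 - 12 ≡ 4; y = λ·(6 - 4) - 13 ≡ 12. → (4, 12)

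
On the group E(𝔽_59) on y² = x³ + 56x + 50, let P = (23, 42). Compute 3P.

(45, 48)

Repeated addition: build up to 3P.
2P: tangent at (23, 42): λ = (3·23² + 56)/(2·42) ≡ 50/25. 25⁻¹ ≡ 26 (mod 59), so λ ≡ 50·26 ≡ 2.
  x = λ² - 23 - 23 = 4 - 46 ≡ 17; y = λ·(23 - 17) - 42 ≡ 29. → (17, 29)
3P: (17, 29) + (23, 42). λ = (42 - 29)/(23 - 17) ≡ 13/6 mod 59. 6⁻¹ ≡ 10 (mod 59), so λ ≡ 12.
  x = λ² - 17 - 23 = 144 - 40 ≡ 45; y = λ·(17 - 45) - 29 ≡ 48. → (45, 48)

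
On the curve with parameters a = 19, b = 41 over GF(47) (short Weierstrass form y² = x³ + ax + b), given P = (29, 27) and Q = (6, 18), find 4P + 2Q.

First 4P:
Repeated addition: build up to 4P.
2P: tangent at (29, 27): λ = (3·29² + 19)/(2·27) ≡ 4/7. 7⁻¹ ≡ 27 (mod 47), so λ ≡ 4·27 ≡ 14.
  x = λ² - 29 - 29 = 196 - 58 ≡ 44; y = λ·(29 - 44) - 27 ≡ 45. → (44, 45)
3P: (44, 45) + (29, 27). λ = (27 - 45)/(29 - 44) ≡ 29/32 mod 47. 32⁻¹ ≡ 25 (mod 47), so λ ≡ 20.
  x = λ² - 44 - 29 = 400 - 73 ≡ 45; y = λ·(44 - 45) - 45 ≡ 29. → (45, 29)
4P: (45, 29) + (29, 27). λ = (27 - 29)/(29 - 45) ≡ 45/31 mod 47. 31⁻¹ ≡ 44 (mod 47), so λ ≡ 6.
  x = λ² - 45 - 29 = 36 - 74 ≡ 9; y = λ·(45 - 9) - 29 ≡ 46. → (9, 46)
4P = (9, 46).
Next 2Q:
Repeated addition: build up to 2Q.
2Q: tangent at (6, 18): λ = (3·6² + 19)/(2·18) ≡ 33/36. 36⁻¹ ≡ 17 (mod 47) since 36·17 = 612 ≡ 1, so λ ≡ 33·17 ≡ 44.
  x = λ² - 6 - 6 = 1936 - 12 ≡ 44; y = λ·(6 - 44) - 18 ≡ 2. → (44, 2)
2Q = (44, 2).
Finally 4P + 2Q:
(9, 46) + (44, 2). λ = (2 - 46)/(44 - 9) ≡ 3/35 mod 47. 35⁻¹ ≡ 43 (mod 47) since 35·43 = 1505 ≡ 1, so λ ≡ 35.
  x = λ² - 9 - 44 = 1225 - 53 ≡ 44; y = λ·(9 - 44) - 46 ≡ 45. → (44, 45)

(44, 45)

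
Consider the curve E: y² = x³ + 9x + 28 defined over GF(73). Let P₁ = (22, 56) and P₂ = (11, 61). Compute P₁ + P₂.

(39, 38)

(22, 56) + (11, 61). λ = (61 - 56)/(11 - 22) ≡ 5/62 mod 73. 62⁻¹ ≡ 53 (mod 73), so λ ≡ 46.
  x = λ² - 22 - 11 = 2116 - 33 ≡ 39; y = λ·(22 - 39) - 56 ≡ 38. → (39, 38)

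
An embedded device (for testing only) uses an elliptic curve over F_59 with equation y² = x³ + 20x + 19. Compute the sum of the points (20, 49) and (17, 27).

(43, 38)

(20, 49) + (17, 27). λ = (27 - 49)/(17 - 20) ≡ 37/56 mod 59. 56⁻¹ ≡ 39 (mod 59), so λ ≡ 27.
  x = λ² - 20 - 17 = 729 - 37 ≡ 43; y = λ·(20 - 43) - 49 ≡ 38. → (43, 38)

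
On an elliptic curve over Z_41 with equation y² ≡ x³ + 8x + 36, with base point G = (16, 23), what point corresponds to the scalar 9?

(28, 21)

Repeated addition: build up to 9G.
2G: tangent at (16, 23): λ = (3·16² + 8)/(2·23) ≡ 38/5. 5⁻¹ ≡ 33 (mod 41) since 5·33 = 165 ≡ 1, so λ ≡ 38·33 ≡ 24.
  x = λ² - 16 - 16 = 576 - 32 ≡ 11; y = λ·(16 - 11) - 23 ≡ 15. → (11, 15)
3G: (11, 15) + (16, 23). λ = (23 - 15)/(16 - 11) ≡ 8/5 mod 41. 5⁻¹ ≡ 33 (mod 41), so λ ≡ 18.
  x = λ² - 11 - 16 = 324 - 27 ≡ 10; y = λ·(11 - 10) - 15 ≡ 3. → (10, 3)
4G: (10, 3) + (16, 23). λ = (23 - 3)/(16 - 10) ≡ 20/6 mod 41. 6⁻¹ ≡ 7 (mod 41) since 6·7 = 42 ≡ 1, so λ ≡ 17.
  x = λ² - 10 - 16 = 289 - 26 ≡ 17; y = λ·(10 - 17) - 3 ≡ 1. → (17, 1)
5G: (17, 1) + (16, 23). λ = (23 - 1)/(16 - 17) ≡ 22/40 mod 41. 40⁻¹ ≡ 40 (mod 41) since 40·40 = 1600 ≡ 1, so λ ≡ 19.
  x = λ² - 17 - 16 = 361 - 33 ≡ 0; y = λ·(17 - 0) - 1 ≡ 35. → (0, 35)
6G: (0, 35) + (16, 23). λ = (23 - 35)/(16 - 0) ≡ 29/16 mod 41. 16⁻¹ ≡ 18 (mod 41), so λ ≡ 30.
  x = λ² - 0 - 16 = 900 - 16 ≡ 23; y = λ·(0 - 23) - 35 ≡ 13. → (23, 13)
7G: (23, 13) + (16, 23). λ = (23 - 13)/(16 - 23) ≡ 10/34 mod 41. 34⁻¹ ≡ 35 (mod 41), so λ ≡ 22.
  x = λ² - 23 - 16 = 484 - 39 ≡ 35; y = λ·(23 - 35) - 13 ≡ 10. → (35, 10)
8G: (35, 10) + (16, 23). λ = (23 - 10)/(16 - 35) ≡ 13/22 mod 41. 22⁻¹ ≡ 28 (mod 41) since 22·28 = 616 ≡ 1, so λ ≡ 36.
  x = λ² - 35 - 16 = 1296 - 51 ≡ 15; y = λ·(35 - 15) - 10 ≡ 13. → (15, 13)
9G: (15, 13) + (16, 23). λ = (23 - 13)/(16 - 15) ≡ 10/1 mod 41. 1⁻¹ ≡ 1 (mod 41), so λ ≡ 10.
  x = λ² - 15 - 16 = 100 - 31 ≡ 28; y = λ·(15 - 28) - 13 ≡ 21. → (28, 21)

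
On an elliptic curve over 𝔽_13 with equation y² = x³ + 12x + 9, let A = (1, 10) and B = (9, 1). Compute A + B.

(0, 10)

(1, 10) + (9, 1). λ = (1 - 10)/(9 - 1) ≡ 4/8 mod 13. 8⁻¹ ≡ 5 (mod 13), so λ ≡ 7.
  x = λ² - 1 - 9 = 49 - 10 ≡ 0; y = λ·(1 - 0) - 10 ≡ 10. → (0, 10)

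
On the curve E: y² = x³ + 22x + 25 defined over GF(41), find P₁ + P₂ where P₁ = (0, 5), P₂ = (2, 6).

(0, 5) + (2, 6). λ = (6 - 5)/(2 - 0) ≡ 1/2 mod 41. 2⁻¹ ≡ 21 (mod 41), so λ ≡ 21.
  x = λ² - 0 - 2 = 441 - 2 ≡ 29; y = λ·(0 - 29) - 5 ≡ 1. → (29, 1)

(29, 1)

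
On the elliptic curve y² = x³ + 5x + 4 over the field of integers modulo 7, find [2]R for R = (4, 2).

(0, 2)

tangent at (4, 2): λ = (3·4² + 5)/(2·2) ≡ 4/4. 4⁻¹ ≡ 2 (mod 7), so λ ≡ 4·2 ≡ 1.
  x = λ² - 4 - 4 = 1 - 8 ≡ 0; y = λ·(4 - 0) - 2 ≡ 2. → (0, 2)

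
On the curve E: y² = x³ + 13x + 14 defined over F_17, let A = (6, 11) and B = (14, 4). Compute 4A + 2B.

O

First 4A:
Repeated addition: build up to 4A.
2A: tangent at (6, 11): λ = (3·6² + 13)/(2·11) ≡ 2/5. 5⁻¹ ≡ 7 (mod 17), so λ ≡ 2·7 ≡ 14.
  x = λ² - 6 - 6 = 196 - 12 ≡ 14; y = λ·(6 - 14) - 11 ≡ 13. → (14, 13)
3A: (14, 13) + (6, 11). λ = (11 - 13)/(6 - 14) ≡ 15/9 mod 17. 9⁻¹ ≡ 2 (mod 17), so λ ≡ 13.
  x = λ² - 14 - 6 = 169 - 20 ≡ 13; y = λ·(14 - 13) - 13 ≡ 0. → (13, 0)
4A: (13, 0) + (6, 11). λ = (11 - 0)/(6 - 13) ≡ 11/10 mod 17. 10⁻¹ ≡ 12 (mod 17) since 10·12 = 120 ≡ 1, so λ ≡ 13.
  x = λ² - 13 - 6 = 169 - 19 ≡ 14; y = λ·(13 - 14) - 0 ≡ 4. → (14, 4)
4A = (14, 4).
Next 2B:
Repeated addition: build up to 2B.
2B: tangent at (14, 4): λ = (3·14² + 13)/(2·4) ≡ 6/8. 8⁻¹ ≡ 15 (mod 17), so λ ≡ 6·15 ≡ 5.
  x = λ² - 14 - 14 = 25 - 28 ≡ 14; y = λ·(14 - 14) - 4 ≡ 13. → (14, 13)
2B = (14, 13).
Finally 4A + 2B:
(14, 4) + (14, 13): same x and y₁ ≡ -y₂, so the sum is the point at infinity.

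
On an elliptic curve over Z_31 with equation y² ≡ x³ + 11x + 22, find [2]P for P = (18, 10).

tangent at (18, 10): λ = (3·18² + 11)/(2·10) ≡ 22/20. 20⁻¹ ≡ 14 (mod 31), so λ ≡ 22·14 ≡ 29.
  x = λ² - 18 - 18 = 841 - 36 ≡ 30; y = λ·(18 - 30) - 10 ≡ 14. → (30, 14)

(30, 14)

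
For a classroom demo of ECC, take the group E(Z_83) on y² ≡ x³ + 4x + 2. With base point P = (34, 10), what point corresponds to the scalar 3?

(72, 11)

Repeated addition: build up to 3P.
2P: tangent at (34, 10): λ = (3·34² + 4)/(2·10) ≡ 69/20. 20⁻¹ ≡ 54 (mod 83) since 20·54 = 1080 ≡ 1, so λ ≡ 69·54 ≡ 74.
  x = λ² - 34 - 34 = 5476 - 68 ≡ 13; y = λ·(34 - 13) - 10 ≡ 50. → (13, 50)
3P: (13, 50) + (34, 10). λ = (10 - 50)/(34 - 13) ≡ 43/21 mod 83. 21⁻¹ ≡ 4 (mod 83) since 21·4 = 84 ≡ 1, so λ ≡ 6.
  x = λ² - 13 - 34 = 36 - 47 ≡ 72; y = λ·(13 - 72) - 50 ≡ 11. → (72, 11)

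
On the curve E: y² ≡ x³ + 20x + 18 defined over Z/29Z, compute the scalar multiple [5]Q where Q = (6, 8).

Repeated addition: build up to 5Q.
2Q: tangent at (6, 8): λ = (3·6² + 20)/(2·8) ≡ 12/16. 16⁻¹ ≡ 20 (mod 29), so λ ≡ 12·20 ≡ 8.
  x = λ² - 6 - 6 = 64 - 12 ≡ 23; y = λ·(6 - 23) - 8 ≡ 1. → (23, 1)
3Q: (23, 1) + (6, 8). λ = (8 - 1)/(6 - 23) ≡ 7/12 mod 29. 12⁻¹ ≡ 17 (mod 29) since 12·17 = 204 ≡ 1, so λ ≡ 3.
  x = λ² - 23 - 6 = 9 - 29 ≡ 9; y = λ·(23 - 9) - 1 ≡ 12. → (9, 12)
4Q: (9, 12) + (6, 8). λ = (8 - 12)/(6 - 9) ≡ 25/26 mod 29. 26⁻¹ ≡ 19 (mod 29), so λ ≡ 11.
  x = λ² - 9 - 6 = 121 - 15 ≡ 19; y = λ·(9 - 19) - 12 ≡ 23. → (19, 23)
5Q: (19, 23) + (6, 8). λ = (8 - 23)/(6 - 19) ≡ 14/16 mod 29. 16⁻¹ ≡ 20 (mod 29) since 16·20 = 320 ≡ 1, so λ ≡ 19.
  x = λ² - 19 - 6 = 361 - 25 ≡ 17; y = λ·(19 - 17) - 23 ≡ 15. → (17, 15)

(17, 15)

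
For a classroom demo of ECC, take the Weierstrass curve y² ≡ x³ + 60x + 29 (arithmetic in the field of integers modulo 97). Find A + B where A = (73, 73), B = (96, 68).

(41, 55)

(73, 73) + (96, 68). λ = (68 - 73)/(96 - 73) ≡ 92/23 mod 97. 23⁻¹ ≡ 38 (mod 97), so λ ≡ 4.
  x = λ² - 73 - 96 = 16 - 169 ≡ 41; y = λ·(73 - 41) - 73 ≡ 55. → (41, 55)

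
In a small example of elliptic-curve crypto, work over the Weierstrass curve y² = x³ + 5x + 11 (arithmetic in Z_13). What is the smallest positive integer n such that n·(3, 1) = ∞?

2P: tangent at (3, 1): λ = (3·3² + 5)/(2·1) ≡ 6/2. 2⁻¹ ≡ 7 (mod 13), so λ ≡ 6·7 ≡ 3.
  x = λ² - 3 - 3 = 9 - 6 ≡ 3; y = λ·(3 - 3) - 1 ≡ 12. → (3, 12)
3P: (3, 12) + (3, 1): same x and y₁ ≡ -y₂, so the sum is ∞.
3P = ∞, so the order is 3.

3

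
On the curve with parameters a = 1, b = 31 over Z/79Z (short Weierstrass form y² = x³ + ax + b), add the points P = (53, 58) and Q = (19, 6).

(20, 25)

(53, 58) + (19, 6). λ = (6 - 58)/(19 - 53) ≡ 27/45 mod 79. 45⁻¹ ≡ 72 (mod 79), so λ ≡ 48.
  x = λ² - 53 - 19 = 2304 - 72 ≡ 20; y = λ·(53 - 20) - 58 ≡ 25. → (20, 25)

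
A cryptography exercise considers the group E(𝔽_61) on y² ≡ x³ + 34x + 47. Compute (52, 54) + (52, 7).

O

The two points share x = 52 and their y-coordinates satisfy 54 + 7 ≡ 0 (mod 61), so they are inverses. Their sum is O.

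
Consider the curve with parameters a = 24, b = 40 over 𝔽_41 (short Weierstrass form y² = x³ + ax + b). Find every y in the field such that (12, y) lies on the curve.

none

x³ + 24x + 40 = 2056 ≡ 6 (mod 41).
6 is a non-residue mod 41; no y exists.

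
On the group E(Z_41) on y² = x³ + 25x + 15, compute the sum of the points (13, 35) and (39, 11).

(26, 18)

(13, 35) + (39, 11). λ = (11 - 35)/(39 - 13) ≡ 17/26 mod 41. 26⁻¹ ≡ 30 (mod 41) since 26·30 = 780 ≡ 1, so λ ≡ 18.
  x = λ² - 13 - 39 = 324 - 52 ≡ 26; y = λ·(13 - 26) - 35 ≡ 18. → (26, 18)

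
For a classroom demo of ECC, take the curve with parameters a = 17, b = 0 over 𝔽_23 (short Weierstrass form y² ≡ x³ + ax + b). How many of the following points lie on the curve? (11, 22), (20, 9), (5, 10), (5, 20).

(11, 22): 22² ≡ 1, rhs ≡ 0 → off.
(20, 9): 9² ≡ 12, rhs ≡ 14 → off.
(5, 10): 10² ≡ 8, rhs ≡ 3 → off.
(5, 20): 20² ≡ 9, rhs ≡ 3 → off.

0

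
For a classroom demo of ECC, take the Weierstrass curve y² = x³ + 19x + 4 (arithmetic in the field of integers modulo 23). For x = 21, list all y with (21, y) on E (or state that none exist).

2, 21

x³ + 19x + 4 = 9664 ≡ 4 (mod 23).
Square roots of 4 mod 23: 2 and 21 (since 2² = 4 ≡ 4).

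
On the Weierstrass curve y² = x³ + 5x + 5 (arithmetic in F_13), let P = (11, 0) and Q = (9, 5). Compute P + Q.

(9, 8)

(11, 0) + (9, 5). λ = (5 - 0)/(9 - 11) ≡ 5/11 mod 13. 11⁻¹ ≡ 6 (mod 13), so λ ≡ 4.
  x = λ² - 11 - 9 = 16 - 20 ≡ 9; y = λ·(11 - 9) - 0 ≡ 8. → (9, 8)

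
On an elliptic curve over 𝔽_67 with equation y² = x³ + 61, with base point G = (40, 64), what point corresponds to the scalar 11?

Double-and-add on 11 = (1011)₂. Start with G = (40, 64) for the leading 1-bit.
double: tangent at (40, 64): λ = (3·40² + 0)/(2·64) ≡ 43/61. 61⁻¹ ≡ 11 (mod 67), so λ ≡ 43·11 ≡ 4.
  x = λ² - 40 - 40 = 16 - 80 ≡ 3; y = λ·(40 - 3) - 64 ≡ 17. → (3, 17)
double: tangent at (3, 17): λ = (3·3² + 0)/(2·17) ≡ 27/34. 34⁻¹ ≡ 2 (mod 67) since 34·2 = 68 ≡ 1, so λ ≡ 27·2 ≡ 54.
  x = λ² - 3 - 3 = 2916 - 6 ≡ 29; y = λ·(3 - 29) - 17 ≡ 53. → (29, 53)
add G: (29, 53) + (40, 64). λ = (64 - 53)/(40 - 29) ≡ 11/11 mod 67. 11⁻¹ ≡ 61 (mod 67), so λ ≡ 1.
  x = λ² - 29 - 40 = 1 - 69 ≡ 66; y = λ·(29 - 66) - 53 ≡ 44. → (66, 44)
double: tangent at (66, 44): λ = (3·66² + 0)/(2·44) ≡ 3/21. 21⁻¹ ≡ 16 (mod 67) since 21·16 = 336 ≡ 1, so λ ≡ 3·16 ≡ 48.
  x = λ² - 66 - 66 = 2304 - 132 ≡ 28; y = λ·(66 - 28) - 44 ≡ 38. → (28, 38)
add G: (28, 38) + (40, 64). λ = (64 - 38)/(40 - 28) ≡ 26/12 mod 67. 12⁻¹ ≡ 28 (mod 67) since 12·28 = 336 ≡ 1, so λ ≡ 58.
  x = λ² - 28 - 40 = 3364 - 68 ≡ 13; y = λ·(28 - 13) - 38 ≡ 28. → (13, 28)

(13, 28)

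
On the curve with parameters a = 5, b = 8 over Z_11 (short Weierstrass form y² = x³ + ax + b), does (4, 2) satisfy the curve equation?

yes

y² = 2² ≡ 4; x³ + 5x + 8 = 92 ≡ 4 (mod 11). 4 = 4.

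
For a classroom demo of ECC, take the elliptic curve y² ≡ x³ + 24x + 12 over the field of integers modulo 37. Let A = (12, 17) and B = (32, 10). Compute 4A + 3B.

(23, 22)

First 4A:
Double-and-add on 4 = (100)₂. Start with A = (12, 17) for the leading 1-bit.
double: tangent at (12, 17): λ = (3·12² + 24)/(2·17) ≡ 12/34. 34⁻¹ ≡ 12 (mod 37), so λ ≡ 12·12 ≡ 33.
  x = λ² - 12 - 12 = 1089 - 24 ≡ 29; y = λ·(12 - 29) - 17 ≡ 14. → (29, 14)
double: tangent at (29, 14): λ = (3·29² + 24)/(2·14) ≡ 31/28. 28⁻¹ ≡ 4 (mod 37), so λ ≡ 31·4 ≡ 13.
  x = λ² - 29 - 29 = 169 - 58 ≡ 0; y = λ·(29 - 0) - 14 ≡ 30. → (0, 30)
4A = (0, 30).
Next 3B:
Repeated addition: build up to 3B.
2B: tangent at (32, 10): λ = (3·32² + 24)/(2·10) ≡ 25/20. 20⁻¹ ≡ 13 (mod 37) since 20·13 = 260 ≡ 1, so λ ≡ 25·13 ≡ 29.
  x = λ² - 32 - 32 = 841 - 64 ≡ 0; y = λ·(32 - 0) - 10 ≡ 30. → (0, 30)
3B: (0, 30) + (32, 10). λ = (10 - 30)/(32 - 0) ≡ 17/32 mod 37. 32⁻¹ ≡ 22 (mod 37) since 32·22 = 704 ≡ 1, so λ ≡ 4.
  x = λ² - 0 - 32 = 16 - 32 ≡ 21; y = λ·(0 - 21) - 30 ≡ 34. → (21, 34)
3B = (21, 34).
Finally 4A + 3B:
(0, 30) + (21, 34). λ = (34 - 30)/(21 - 0) ≡ 4/21 mod 37. 21⁻¹ ≡ 30 (mod 37), so λ ≡ 9.
  x = λ² - 0 - 21 = 81 - 21 ≡ 23; y = λ·(0 - 23) - 30 ≡ 22. → (23, 22)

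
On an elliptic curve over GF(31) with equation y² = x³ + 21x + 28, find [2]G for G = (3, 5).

tangent at (3, 5): λ = (3·3² + 21)/(2·5) ≡ 17/10. 10⁻¹ ≡ 28 (mod 31), so λ ≡ 17·28 ≡ 11.
  x = λ² - 3 - 3 = 121 - 6 ≡ 22; y = λ·(3 - 22) - 5 ≡ 3. → (22, 3)

(22, 3)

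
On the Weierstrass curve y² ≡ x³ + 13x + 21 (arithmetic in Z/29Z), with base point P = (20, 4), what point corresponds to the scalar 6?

Double-and-add on 6 = (110)₂. Start with P = (20, 4) for the leading 1-bit.
double: tangent at (20, 4): λ = (3·20² + 13)/(2·4) ≡ 24/8. 8⁻¹ ≡ 11 (mod 29), so λ ≡ 24·11 ≡ 3.
  x = λ² - 20 - 20 = 9 - 40 ≡ 27; y = λ·(20 - 27) - 4 ≡ 4. → (27, 4)
add P: (27, 4) + (20, 4). λ = (4 - 4)/(20 - 27) ≡ 0/22 mod 29. 22⁻¹ ≡ 4 (mod 29), so λ ≡ 0.
  x = λ² - 27 - 20 = 0 - 47 ≡ 11; y = λ·(27 - 11) - 4 ≡ 25. → (11, 25)
double: tangent at (11, 25): λ = (3·11² + 13)/(2·25) ≡ 28/21. 21⁻¹ ≡ 18 (mod 29), so λ ≡ 28·18 ≡ 11.
  x = λ² - 11 - 11 = 121 - 22 ≡ 12; y = λ·(11 - 12) - 25 ≡ 22. → (12, 22)

(12, 22)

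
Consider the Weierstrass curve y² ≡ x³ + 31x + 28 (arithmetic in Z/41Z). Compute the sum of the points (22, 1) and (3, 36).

(22, 1) + (3, 36). λ = (36 - 1)/(3 - 22) ≡ 35/22 mod 41. 22⁻¹ ≡ 28 (mod 41) since 22·28 = 616 ≡ 1, so λ ≡ 37.
  x = λ² - 22 - 3 = 1369 - 25 ≡ 32; y = λ·(22 - 32) - 1 ≡ 39. → (32, 39)

(32, 39)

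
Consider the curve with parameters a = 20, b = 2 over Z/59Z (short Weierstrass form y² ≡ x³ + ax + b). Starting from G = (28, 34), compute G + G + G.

(45, 20)

Repeated addition: build up to 3G.
2G: tangent at (28, 34): λ = (3·28² + 20)/(2·34) ≡ 12/9. 9⁻¹ ≡ 46 (mod 59) since 9·46 = 414 ≡ 1, so λ ≡ 12·46 ≡ 21.
  x = λ² - 28 - 28 = 441 - 56 ≡ 31; y = λ·(28 - 31) - 34 ≡ 21. → (31, 21)
3G: (31, 21) + (28, 34). λ = (34 - 21)/(28 - 31) ≡ 13/56 mod 59. 56⁻¹ ≡ 39 (mod 59), so λ ≡ 35.
  x = λ² - 31 - 28 = 1225 - 59 ≡ 45; y = λ·(31 - 45) - 21 ≡ 20. → (45, 20)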